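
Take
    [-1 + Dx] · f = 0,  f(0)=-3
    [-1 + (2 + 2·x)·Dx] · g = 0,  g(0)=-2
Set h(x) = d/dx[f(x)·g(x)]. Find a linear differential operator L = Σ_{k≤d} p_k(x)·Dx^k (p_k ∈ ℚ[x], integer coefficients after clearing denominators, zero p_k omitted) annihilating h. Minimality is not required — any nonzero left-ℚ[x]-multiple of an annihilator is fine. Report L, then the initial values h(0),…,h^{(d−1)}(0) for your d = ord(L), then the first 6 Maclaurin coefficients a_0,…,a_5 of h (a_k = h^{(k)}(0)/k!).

L = (7 + 12·x + 4·x^2) + (-6 - 10·x - 4·x^2)·Dx  (order 1).
h: a_k = 9, 21/2, 51/8, 33/16, 107/128, -89/1280, …
ICs: h(0) = 9.

f: a_k = -3, -3, -3/2, -1/2, -1/8, -1/40, …
g: a_k = -2, -1, 1/4, -1/8, 5/64, -7/128, …
h₀=f·g: eliminate ⇒ L₀, order ≤ 1·1.
Derive L from L₀ (diff closure).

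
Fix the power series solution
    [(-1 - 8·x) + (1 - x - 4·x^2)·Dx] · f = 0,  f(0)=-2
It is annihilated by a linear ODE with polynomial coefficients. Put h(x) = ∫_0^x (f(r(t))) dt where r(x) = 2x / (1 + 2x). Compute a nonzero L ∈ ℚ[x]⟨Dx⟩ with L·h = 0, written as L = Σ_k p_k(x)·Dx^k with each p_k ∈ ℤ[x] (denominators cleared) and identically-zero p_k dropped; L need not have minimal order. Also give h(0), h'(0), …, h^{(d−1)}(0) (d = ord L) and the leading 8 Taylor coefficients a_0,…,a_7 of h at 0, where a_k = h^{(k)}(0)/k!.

f: a_k = -2, -2, -10, -18, -58, -130, -362, -882, …
Change of var in L_f (x↦r) gives L₀.
∫: right-multiply L₀ by Dx.
L = (2 + 36·x)·Dx + (-1 - 4·x + 12·x^2 + 32·x^3)·Dx^2  (order 2).
h: a_k = 0, -2, -2, -32/3, 0, -512/5, 512/3, -10240/7, …
ICs: h(0) = 0, h′(0) = -2.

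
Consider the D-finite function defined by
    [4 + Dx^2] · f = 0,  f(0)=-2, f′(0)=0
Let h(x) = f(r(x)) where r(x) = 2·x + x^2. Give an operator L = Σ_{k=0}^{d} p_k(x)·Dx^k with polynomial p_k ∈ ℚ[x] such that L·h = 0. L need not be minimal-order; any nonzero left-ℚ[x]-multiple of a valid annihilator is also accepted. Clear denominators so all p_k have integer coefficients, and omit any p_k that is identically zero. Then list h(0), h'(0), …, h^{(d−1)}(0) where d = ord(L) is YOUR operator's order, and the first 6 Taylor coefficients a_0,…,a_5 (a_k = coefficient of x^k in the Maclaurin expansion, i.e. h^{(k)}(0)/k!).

L = (16 + 48·x + 48·x^2 + 16·x^3) - Dx + (1 + x)·Dx^2  (order 2).
h: a_k = -2, 0, 16, 16, -52/3, -128/3, …
ICs: h(0) = -2, h′(0) = 0.

f: a_k = -2, 0, 4, 0, -4/3, 0, …
f∘r: x↦r, Dx↦Dx/r' in L_f ⇒ L₀.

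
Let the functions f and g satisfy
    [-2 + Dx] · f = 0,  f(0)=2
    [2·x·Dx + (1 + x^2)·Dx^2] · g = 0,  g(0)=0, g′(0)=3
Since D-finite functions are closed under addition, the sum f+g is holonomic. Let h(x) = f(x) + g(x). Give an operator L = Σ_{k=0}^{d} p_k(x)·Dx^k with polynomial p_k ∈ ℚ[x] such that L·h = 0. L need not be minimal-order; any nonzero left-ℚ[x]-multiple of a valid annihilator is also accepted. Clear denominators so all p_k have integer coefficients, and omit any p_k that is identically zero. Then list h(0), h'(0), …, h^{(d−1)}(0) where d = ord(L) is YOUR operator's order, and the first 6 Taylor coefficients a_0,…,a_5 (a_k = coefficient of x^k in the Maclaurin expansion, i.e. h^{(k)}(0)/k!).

L = (2 - 4·x - 6·x^2 - 4·x^3)·Dx + (-3 - x^2 - 2·x^4)·Dx^2 + (1 + x + 2·x^2 + x^3 + x^4)·Dx^3  (order 3).
h: a_k = 2, 7, 4, 5/3, 4/3, 17/15, …
ICs: h(0) = 2, h′(0) = 7, h′′(0) = 8.

f: a_k = 2, 4, 4, 8/3, 4/3, 8/15, …
g: a_k = 0, 3, 0, -1, 0, 3/5, …
f+g: L₀ = lclm(L_f,L_g), ord ≤ 1+2.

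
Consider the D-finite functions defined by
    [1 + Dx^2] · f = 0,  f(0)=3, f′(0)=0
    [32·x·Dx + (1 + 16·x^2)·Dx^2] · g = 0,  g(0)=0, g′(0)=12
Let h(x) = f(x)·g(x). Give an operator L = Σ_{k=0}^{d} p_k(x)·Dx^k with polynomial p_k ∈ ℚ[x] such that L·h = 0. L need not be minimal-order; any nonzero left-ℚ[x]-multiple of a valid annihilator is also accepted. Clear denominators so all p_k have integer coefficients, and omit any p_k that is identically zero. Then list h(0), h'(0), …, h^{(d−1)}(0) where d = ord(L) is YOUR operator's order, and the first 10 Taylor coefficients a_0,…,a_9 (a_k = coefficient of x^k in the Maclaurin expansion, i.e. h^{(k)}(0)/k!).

L = (1105 + 51776·x^2 + 22016·x^4 + 16384·x^6 + 65536·x^8) + (2112·x + 35840·x^3 + 49152·x^5 + 262144·x^7)·Dx + (1122 + 52352·x^2 + 27648·x^4 + 32768·x^6 + 131072·x^8)·Dx^2 + (2112·x + 35840·x^3 + 49152·x^5 + 262144·x^7)·Dx^3 + (17 + 576·x^2 + 5632·x^4 + 16384·x^6 + 65536·x^8)·Dx^4  (order 4).
h: a_k = 0, 36, 0, -210, 0, 19407/10, 0, -3079271/140, 0, 916452227/3360, …
ICs: h(0) = 0, h′(0) = 36, h′′(0) = 0, h′′′(0) = -1260.

f: a_k = 3, 0, -3/2, 0, 1/8, 0, -1/240, 0, 1/13440, 0, …
g: a_k = 0, 12, 0, -64, 0, 3072/5, 0, -49152/7, 0, 262144/3, …
L₀ := L_f ⊗_s L_g (sym. prod.), ord ≤ 4.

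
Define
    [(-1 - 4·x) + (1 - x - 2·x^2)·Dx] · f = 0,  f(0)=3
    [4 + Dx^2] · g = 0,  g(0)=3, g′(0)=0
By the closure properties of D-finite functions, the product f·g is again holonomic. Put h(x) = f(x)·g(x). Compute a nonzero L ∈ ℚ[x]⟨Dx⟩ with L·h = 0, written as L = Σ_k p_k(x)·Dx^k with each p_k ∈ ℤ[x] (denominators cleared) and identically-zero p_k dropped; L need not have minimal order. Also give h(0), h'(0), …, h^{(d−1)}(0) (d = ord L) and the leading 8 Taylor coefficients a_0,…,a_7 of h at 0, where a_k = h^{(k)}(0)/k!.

f: a_k = 3, 3, 9, 15, 33, 63, 129, 255, …
g: a_k = 3, 0, -6, 0, 2, 0, -4/15, 0, …
Product ⇒ symmetric product L₀, ord ≤ 2.
L = (4·x + 8·x^2) + (2 + 8·x)·Dx + (-1 + x + 2·x^2)·Dx^2  (order 2).
h: a_k = 9, 9, 9, 27, 51, 105, 1031/5, 2081/5, …
ICs: h(0) = 9, h′(0) = 9.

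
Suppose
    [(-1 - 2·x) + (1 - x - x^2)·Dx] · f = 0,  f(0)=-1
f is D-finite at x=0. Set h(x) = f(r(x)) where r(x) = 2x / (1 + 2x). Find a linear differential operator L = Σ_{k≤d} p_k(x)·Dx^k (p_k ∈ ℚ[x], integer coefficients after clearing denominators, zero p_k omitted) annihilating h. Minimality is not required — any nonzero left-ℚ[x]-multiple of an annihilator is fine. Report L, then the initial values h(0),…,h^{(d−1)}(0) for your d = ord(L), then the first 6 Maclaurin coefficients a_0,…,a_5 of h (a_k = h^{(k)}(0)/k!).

f: a_k = -1, -1, -2, -3, -5, -8, …
f∘r: x↦r, Dx↦Dx/r' in L_f ⇒ L₀.
L = (2 + 12·x) + (-1 - 4·x + 8·x^3)·Dx  (order 1).
h: a_k = -1, -2, -4, 0, -16, 32, …
ICs: h(0) = -1.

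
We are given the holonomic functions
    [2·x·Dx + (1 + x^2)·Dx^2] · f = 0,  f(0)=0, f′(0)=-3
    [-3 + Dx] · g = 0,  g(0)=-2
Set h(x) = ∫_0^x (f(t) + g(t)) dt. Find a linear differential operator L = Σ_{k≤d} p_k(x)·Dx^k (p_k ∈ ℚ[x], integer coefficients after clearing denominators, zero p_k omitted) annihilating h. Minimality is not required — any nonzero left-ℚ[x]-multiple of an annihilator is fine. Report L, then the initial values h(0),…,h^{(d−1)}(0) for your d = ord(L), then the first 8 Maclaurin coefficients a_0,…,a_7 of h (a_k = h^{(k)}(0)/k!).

f: a_k = 0, -3, 0, 1, 0, -3/5, 0, 3/7, …
g: a_k = -2, -6, -9, -9, -27/4, -81/20, -81/40, -243/280, …
L₀ := lclm(L_f,L_g); ord L₀ ≤ 2+1.
h=∫₀ˣh₀: take L = L₀·Dx.
L = (6 - 18·x - 18·x^2 - 18·x^3)·Dx^2 + (-11 - 12·x^2 - 9·x^4)·Dx^3 + (3 + 2·x + 6·x^2 + 2·x^3 + 3·x^4)·Dx^4  (order 4).
h: a_k = 0, -2, -9/2, -3, -2, -27/20, -31/40, -81/280, …
ICs: h(0) = 0, h′(0) = -2, h′′(0) = -9, h′′′(0) = -18.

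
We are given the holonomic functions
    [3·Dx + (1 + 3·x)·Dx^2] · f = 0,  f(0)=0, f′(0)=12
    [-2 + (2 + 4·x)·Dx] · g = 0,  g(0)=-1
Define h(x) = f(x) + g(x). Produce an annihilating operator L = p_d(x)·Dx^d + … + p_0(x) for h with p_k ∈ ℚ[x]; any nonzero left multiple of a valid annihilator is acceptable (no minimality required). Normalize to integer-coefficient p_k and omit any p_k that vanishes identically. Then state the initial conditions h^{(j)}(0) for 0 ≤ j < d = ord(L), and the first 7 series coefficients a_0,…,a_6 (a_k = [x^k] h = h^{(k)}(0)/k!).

f: a_k = 0, 12, -18, 36, -81, 972/5, -486, …
g: a_k = -1, -1, 1/2, -1/2, 5/8, -7/8, 21/16, …
Sum ⇒ L₀ = lclm(L_f,L_g) in ℚ(x)⟨Dx⟩.
L = (18 + 18·x)·Dx + (30 + 108·x + 90·x^2)·Dx^2 + (4 + 26·x + 54·x^2 + 36·x^3)·Dx^3  (order 3).
h: a_k = -1, 11, -35/2, 71/2, -643/8, 7741/40, -7755/16, …
ICs: h(0) = -1, h′(0) = 11, h′′(0) = -35.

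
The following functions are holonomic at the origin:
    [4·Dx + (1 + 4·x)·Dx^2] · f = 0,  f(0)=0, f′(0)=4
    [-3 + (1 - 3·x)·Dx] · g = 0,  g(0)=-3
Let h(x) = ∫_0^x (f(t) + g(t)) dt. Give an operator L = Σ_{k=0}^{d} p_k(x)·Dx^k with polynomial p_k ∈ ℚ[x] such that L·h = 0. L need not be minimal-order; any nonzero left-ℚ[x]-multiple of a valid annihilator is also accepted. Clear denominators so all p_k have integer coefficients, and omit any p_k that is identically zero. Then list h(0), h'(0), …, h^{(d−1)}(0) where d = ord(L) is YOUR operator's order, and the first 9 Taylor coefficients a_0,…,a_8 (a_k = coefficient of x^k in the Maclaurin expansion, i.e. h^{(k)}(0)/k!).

L = (-204 - 144·x)·Dx^2 + (-11 - 312·x - 288·x^2)·Dx^3 + (5 + 11·x - 54·x^2 - 72·x^3)·Dx^4  (order 4).
h: a_k = 0, -3, -5/2, -35/3, -179/12, -307/5, -2621/30, -8609/21, -29543/56, …
ICs: h(0) = 0, h′(0) = -3, h′′(0) = -5, h′′′(0) = -70.

f: a_k = 0, 4, -8, 64/3, -64, 1024/5, -2048/3, 16384/7, -8192, …
g: a_k = -3, -9, -27, -81, -243, -729, -2187, -6561, -19683, …
Sum ⇒ L₀ = lclm(L_f,L_g) in ℚ(x)⟨Dx⟩.
h=∫₀ˣh₀: take L = L₀·Dx.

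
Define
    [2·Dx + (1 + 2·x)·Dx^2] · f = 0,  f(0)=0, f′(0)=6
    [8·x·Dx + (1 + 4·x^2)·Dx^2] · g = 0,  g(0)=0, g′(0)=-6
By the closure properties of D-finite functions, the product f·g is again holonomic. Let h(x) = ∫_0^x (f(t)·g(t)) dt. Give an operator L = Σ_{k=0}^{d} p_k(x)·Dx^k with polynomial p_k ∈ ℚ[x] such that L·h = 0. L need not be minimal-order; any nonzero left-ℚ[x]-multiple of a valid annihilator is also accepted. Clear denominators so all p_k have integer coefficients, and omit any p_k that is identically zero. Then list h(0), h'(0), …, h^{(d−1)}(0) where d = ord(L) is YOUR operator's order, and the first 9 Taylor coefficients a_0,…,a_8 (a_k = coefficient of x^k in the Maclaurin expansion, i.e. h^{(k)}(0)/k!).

f: a_k = 0, 6, -6, 8, -12, 96/5, -32, 384/7, -96, …
g: a_k = 0, -6, 0, 8, 0, -96/5, 0, 384/7, 0, …
h₀=f·g: eliminate ⇒ L₀, order ≤ 2·2.
∫: right-multiply L₀ by Dx.
L = (192 + 704·x + 2560·x^2 + 9984·x^3 + 15360·x^4 + 13312·x^5 + 4096·x^7)·Dx^2 + (72 + 992·x + 4928·x^2 + 15488·x^3 + 34816·x^4 + 47616·x^5 + 35840·x^6 + 6144·x^7 + 14336·x^8)·Dx^3 + (24 + 256·x + 1536·x^2 + 4992·x^3 + 11520·x^4 + 19968·x^5 + 24576·x^6 + 18432·x^7 + 6144·x^8 + 8192·x^9)·Dx^4 + (5 + 36·x + 148·x^2 + 448·x^3 + 1056·x^4 + 1920·x^5 + 2688·x^6 + 3072·x^7 + 2304·x^8 + 1024·x^9 + 1024·x^10)·Dx^5  (order 5).
h: a_k = 0, 0, 0, -12, 9, 0, 4, -832/35, 132/5, …
ICs: h(0) = 0, h′(0) = 0, h′′(0) = 0, h′′′(0) = -72, h′′′′(0) = 216.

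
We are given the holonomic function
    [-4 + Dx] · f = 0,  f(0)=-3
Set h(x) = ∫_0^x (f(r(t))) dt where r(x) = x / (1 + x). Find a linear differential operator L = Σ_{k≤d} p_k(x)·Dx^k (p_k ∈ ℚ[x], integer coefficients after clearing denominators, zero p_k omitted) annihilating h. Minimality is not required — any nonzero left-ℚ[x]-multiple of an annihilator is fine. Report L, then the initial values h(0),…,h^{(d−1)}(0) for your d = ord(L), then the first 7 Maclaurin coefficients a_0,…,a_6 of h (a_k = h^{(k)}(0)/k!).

L = -4·Dx + (1 + 2·x + x^2)·Dx^2  (order 2).
h: a_k = 0, -3, -6, -4, 1, 4/5, -14/15, …
ICs: h(0) = 0, h′(0) = -3.

f: a_k = -3, -12, -24, -32, -32, -128/5, -256/15, …
Substitute x→r, Dx→(1/r')Dx; clear ⇒ L₀.
Integrate: L := L₀·Dx.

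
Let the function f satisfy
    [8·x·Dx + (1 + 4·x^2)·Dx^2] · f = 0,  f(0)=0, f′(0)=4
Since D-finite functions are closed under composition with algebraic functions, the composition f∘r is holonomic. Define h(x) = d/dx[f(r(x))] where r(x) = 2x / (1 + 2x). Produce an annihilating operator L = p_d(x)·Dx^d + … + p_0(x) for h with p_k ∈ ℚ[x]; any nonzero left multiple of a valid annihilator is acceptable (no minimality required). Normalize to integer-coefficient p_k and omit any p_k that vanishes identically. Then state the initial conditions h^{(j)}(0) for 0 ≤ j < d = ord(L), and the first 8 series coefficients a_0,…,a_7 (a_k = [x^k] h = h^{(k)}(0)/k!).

f: a_k = 0, 4, 0, -16/3, 0, 64/5, 0, -256/7, …
h₀=f(r): pull back L_f along r ⇒ L₀.
Differentiate: ansatz ord ≤ ord L₀ ⇒ L.
L = (4 + 40·x) + (1 + 4·x + 20·x^2)·Dx  (order 1).
h: a_k = 8, -32, -32, 768, -2432, -5632, 71168, -172032, …
ICs: h(0) = 8.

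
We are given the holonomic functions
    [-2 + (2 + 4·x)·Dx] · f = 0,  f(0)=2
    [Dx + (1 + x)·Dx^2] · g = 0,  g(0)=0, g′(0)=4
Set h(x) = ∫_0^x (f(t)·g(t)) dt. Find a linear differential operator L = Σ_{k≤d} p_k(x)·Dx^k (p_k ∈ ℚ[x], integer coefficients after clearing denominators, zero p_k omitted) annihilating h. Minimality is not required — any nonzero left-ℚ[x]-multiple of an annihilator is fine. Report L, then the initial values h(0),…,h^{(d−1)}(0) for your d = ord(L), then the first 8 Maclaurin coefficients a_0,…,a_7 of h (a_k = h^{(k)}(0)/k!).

f: a_k = 2, 2, -1, 1, -5/4, 7/4, -21/8, 33/8, …
g: a_k = 0, 4, -2, 4/3, -1, 4/5, -2/3, 4/7, …
L₀ := L_f ⊗_s L_g (sym. prod.), ord ≤ 2.
Integrate: L := L₀·Dx.
L = (2 + x)·Dx + (-1 - 2·x)·Dx^2 + (1 + 5·x + 8·x^2 + 4·x^3)·Dx^3  (order 3).
h: a_k = 0, 0, 4, 4/3, -4/3, 4/3, -131/90, 121/70, …
ICs: h(0) = 0, h′(0) = 0, h′′(0) = 8.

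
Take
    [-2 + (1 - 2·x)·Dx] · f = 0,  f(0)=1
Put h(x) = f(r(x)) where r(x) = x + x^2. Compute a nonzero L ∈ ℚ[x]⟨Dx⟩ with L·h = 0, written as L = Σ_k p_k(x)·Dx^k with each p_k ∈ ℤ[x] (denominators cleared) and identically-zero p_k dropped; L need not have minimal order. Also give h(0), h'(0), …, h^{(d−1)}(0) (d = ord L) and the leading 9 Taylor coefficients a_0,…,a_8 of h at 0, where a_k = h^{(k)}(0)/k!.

f: a_k = 1, 2, 4, 8, 16, 32, 64, 128, 256, …
h₀=f(r): pull back L_f along r ⇒ L₀.
L = (2 + 4·x) + (-1 + 2·x + 2·x^2)·Dx  (order 1).
h: a_k = 1, 2, 6, 16, 44, 120, 328, 896, 2448, …
ICs: h(0) = 1.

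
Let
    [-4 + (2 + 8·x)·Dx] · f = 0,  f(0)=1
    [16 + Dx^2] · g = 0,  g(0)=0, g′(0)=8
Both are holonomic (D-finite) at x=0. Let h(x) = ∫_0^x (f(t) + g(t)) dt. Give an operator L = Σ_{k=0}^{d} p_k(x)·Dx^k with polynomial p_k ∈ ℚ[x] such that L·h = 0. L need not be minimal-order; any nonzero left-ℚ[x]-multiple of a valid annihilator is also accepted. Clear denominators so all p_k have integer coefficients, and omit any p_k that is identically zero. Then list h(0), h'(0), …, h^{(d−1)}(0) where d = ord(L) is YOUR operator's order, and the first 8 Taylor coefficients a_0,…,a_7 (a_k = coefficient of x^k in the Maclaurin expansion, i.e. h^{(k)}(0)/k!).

L = (-224 - 1024·x - 2048·x^2)·Dx + (48 + 704·x + 3072·x^2 + 4096·x^3)·Dx^2 + (-14 - 64·x - 128·x^2)·Dx^3 + (3 + 44·x + 192·x^2 + 256·x^3)·Dx^4  (order 4).
h: a_k = 0, 1, 5, -2/3, -13/3, -2, 338/45, -12, …
ICs: h(0) = 0, h′(0) = 1, h′′(0) = 10, h′′′(0) = -4.

f: a_k = 1, 2, -2, 4, -10, 28, -84, 264, …
g: a_k = 0, 8, 0, -64/3, 0, 256/15, 0, -2048/315, …
h₀=f+g: left-lcm gives L₀, ord ≤ 3.
h=∫₀ˣh₀: take L = L₀·Dx.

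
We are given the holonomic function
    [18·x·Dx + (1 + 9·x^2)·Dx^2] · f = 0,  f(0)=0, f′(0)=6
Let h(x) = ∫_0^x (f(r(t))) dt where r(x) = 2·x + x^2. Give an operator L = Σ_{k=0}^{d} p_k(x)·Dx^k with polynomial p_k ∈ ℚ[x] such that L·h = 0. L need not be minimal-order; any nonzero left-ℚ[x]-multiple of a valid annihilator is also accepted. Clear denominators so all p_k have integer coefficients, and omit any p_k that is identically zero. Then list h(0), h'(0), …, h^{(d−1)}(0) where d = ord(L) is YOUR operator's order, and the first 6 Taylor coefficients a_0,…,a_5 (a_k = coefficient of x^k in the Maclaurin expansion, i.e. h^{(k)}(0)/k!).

L = (-1 + 72·x + 144·x^2 + 108·x^3 + 27·x^4)·Dx^2 + (1 + x + 36·x^2 + 72·x^3 + 45·x^4 + 9·x^5)·Dx^3  (order 3).
h: a_k = 0, 0, 6, 2, -36, -216/5, …
ICs: h(0) = 0, h′(0) = 0, h′′(0) = 12.

f: a_k = 0, 6, 0, -18, 0, 486/5, …
Substitute x→r, Dx→(1/r')Dx; clear ⇒ L₀.
h=∫₀ˣh₀: take L = L₀·Dx.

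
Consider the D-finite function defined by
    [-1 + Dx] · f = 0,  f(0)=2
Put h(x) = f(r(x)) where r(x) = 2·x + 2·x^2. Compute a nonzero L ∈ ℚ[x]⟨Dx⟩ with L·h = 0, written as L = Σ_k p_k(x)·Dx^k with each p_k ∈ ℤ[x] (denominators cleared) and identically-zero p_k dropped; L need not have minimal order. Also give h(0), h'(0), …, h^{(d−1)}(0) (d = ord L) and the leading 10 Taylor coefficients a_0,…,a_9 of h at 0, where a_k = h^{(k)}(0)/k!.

L = (-2 - 4·x) + Dx  (order 1).
h: a_k = 2, 4, 8, 32/3, 40/3, 208/15, 608/45, 3712/315, 3056/315, 4192/567, …
ICs: h(0) = 2.

f: a_k = 2, 2, 1, 1/3, 1/12, 1/60, 1/360, 1/2520, 1/20160, 1/181440, …
Change of var in L_f (x↦r) gives L₀.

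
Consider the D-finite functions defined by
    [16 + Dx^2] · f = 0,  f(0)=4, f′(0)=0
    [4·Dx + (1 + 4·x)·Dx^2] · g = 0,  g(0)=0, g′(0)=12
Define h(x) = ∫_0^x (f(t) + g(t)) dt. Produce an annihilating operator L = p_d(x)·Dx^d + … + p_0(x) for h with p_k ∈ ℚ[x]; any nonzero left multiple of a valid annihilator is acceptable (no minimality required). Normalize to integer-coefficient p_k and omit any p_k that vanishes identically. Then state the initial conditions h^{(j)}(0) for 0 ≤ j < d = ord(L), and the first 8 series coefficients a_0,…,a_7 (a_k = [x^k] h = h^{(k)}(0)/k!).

f: a_k = 4, 0, -32, 0, 128/3, 0, -1024/45, 0, …
g: a_k = 0, 12, -24, 64, -192, 3072/5, -2048, 49152/7, …
Weyl lclm of L_f,L_g ⇒ L₀ (ord ≤ 4).
Integrate: L := L₀·Dx.
L = (448 + 512·x + 1024·x^2)·Dx^2 + (48 + 320·x + 768·x^2 + 1024·x^3)·Dx^3 + (28 + 32·x + 64·x^2)·Dx^4 + (3 + 20·x + 48·x^2 + 64·x^3)·Dx^5  (order 5).
h: a_k = 0, 4, 6, -56/3, 16, -448/15, 512/5, -13312/45, …
ICs: h(0) = 0, h′(0) = 4, h′′(0) = 12, h′′′(0) = -112, h′′′′(0) = 384.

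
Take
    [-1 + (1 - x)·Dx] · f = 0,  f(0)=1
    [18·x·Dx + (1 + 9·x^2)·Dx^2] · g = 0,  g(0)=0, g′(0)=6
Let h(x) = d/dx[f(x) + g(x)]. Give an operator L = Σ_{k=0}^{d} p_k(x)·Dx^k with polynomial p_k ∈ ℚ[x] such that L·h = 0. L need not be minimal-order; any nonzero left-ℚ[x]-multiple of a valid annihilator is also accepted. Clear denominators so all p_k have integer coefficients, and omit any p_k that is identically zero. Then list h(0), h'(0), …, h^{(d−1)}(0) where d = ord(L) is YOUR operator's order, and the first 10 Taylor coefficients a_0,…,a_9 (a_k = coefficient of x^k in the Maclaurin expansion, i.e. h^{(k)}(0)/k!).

L = (-18 + 72·x + 486·x^2) + (12 - 18·x - 180·x^2 + 486·x^3)·Dx + (-1 - 8·x - 72·x^3 + 81·x^4)·Dx^2  (order 2).
h: a_k = 7, 2, -51, 4, 491, 6, -4367, 8, 39375, 10, …
ICs: h(0) = 7, h′(0) = 2.

f: a_k = 1, 1, 1, 1, 1, 1, 1, 1, 1, 1, …
g: a_k = 0, 6, 0, -18, 0, 486/5, 0, -4374/7, 0, 4374, …
Sum ⇒ L₀ = lclm(L_f,L_g) in ℚ(x)⟨Dx⟩.
Derive L from L₀ (diff closure).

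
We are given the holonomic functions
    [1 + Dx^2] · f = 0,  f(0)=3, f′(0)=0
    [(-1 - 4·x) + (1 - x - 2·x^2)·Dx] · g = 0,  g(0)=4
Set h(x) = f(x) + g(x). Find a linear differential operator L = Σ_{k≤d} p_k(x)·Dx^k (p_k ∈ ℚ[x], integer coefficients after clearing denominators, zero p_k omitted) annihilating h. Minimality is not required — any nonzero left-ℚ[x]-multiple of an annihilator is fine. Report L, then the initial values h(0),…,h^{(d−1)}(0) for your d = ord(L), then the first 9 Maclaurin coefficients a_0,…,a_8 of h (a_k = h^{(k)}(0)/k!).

L = (-31 - 146·x - 133·x^2 - 184·x^3 - 20·x^4 - 16·x^5) + (7 + 3·x - 3·x^2 - 37·x^3 - 42·x^4 - 12·x^5 - 8·x^6)·Dx + (-31 - 146·x - 133·x^2 - 184·x^3 - 20·x^4 - 16·x^5)·Dx^2 + (7 + 3·x - 3·x^2 - 37·x^3 - 42·x^4 - 12·x^5 - 8·x^6)·Dx^3  (order 3).
h: a_k = 7, 4, 21/2, 20, 353/8, 84, 41279/240, 340, 9192961/13440, …
ICs: h(0) = 7, h′(0) = 4, h′′(0) = 21.

f: a_k = 3, 0, -3/2, 0, 1/8, 0, -1/240, 0, 1/13440, …
g: a_k = 4, 4, 12, 20, 44, 84, 172, 340, 684, …
f+g: L₀ = lclm(L_f,L_g), ord ≤ 2+1.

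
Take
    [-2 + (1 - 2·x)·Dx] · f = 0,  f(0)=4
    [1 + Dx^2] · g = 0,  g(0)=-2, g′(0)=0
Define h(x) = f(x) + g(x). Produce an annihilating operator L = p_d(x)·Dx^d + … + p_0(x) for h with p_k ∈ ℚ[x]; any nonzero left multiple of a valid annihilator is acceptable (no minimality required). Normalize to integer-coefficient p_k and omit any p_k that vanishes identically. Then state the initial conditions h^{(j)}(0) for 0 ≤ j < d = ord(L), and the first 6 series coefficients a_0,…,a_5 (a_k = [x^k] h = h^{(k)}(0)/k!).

L = (50 - 8·x + 8·x^2) + (-9 + 22·x - 12·x^2 + 8·x^3)·Dx + (50 - 8·x + 8·x^2)·Dx^2 + (-9 + 22·x - 12·x^2 + 8·x^3)·Dx^3  (order 3).
h: a_k = 2, 8, 17, 32, 767/12, 128, …
ICs: h(0) = 2, h′(0) = 8, h′′(0) = 34.

f: a_k = 4, 8, 16, 32, 64, 128, …
g: a_k = -2, 0, 1, 0, -1/12, 0, …
h₀=f+g: left-lcm gives L₀, ord ≤ 3.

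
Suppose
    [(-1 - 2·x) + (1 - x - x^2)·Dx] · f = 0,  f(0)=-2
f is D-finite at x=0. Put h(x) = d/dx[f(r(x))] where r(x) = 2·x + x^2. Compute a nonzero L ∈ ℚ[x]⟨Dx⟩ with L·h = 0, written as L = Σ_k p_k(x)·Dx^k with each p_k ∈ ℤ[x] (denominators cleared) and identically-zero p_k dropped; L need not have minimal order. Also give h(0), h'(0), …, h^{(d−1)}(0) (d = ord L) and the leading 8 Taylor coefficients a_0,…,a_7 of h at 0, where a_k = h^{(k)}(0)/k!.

f: a_k = -2, -2, -4, -6, -10, -16, -26, -42, …
Substitute x→r, Dx→(1/r')Dx; clear ⇒ L₀.
h=h₀': d/dx-closure on L₀ ⇒ L.
L = (9 + 42·x + 105·x^2 + 164·x^3 + 141·x^4 + 60·x^5 + 10·x^6) + (-1 - 3·x + 9·x^2 + 39·x^3 + 55·x^4 + 39·x^5 + 14·x^6 + 2·x^7)·Dx  (order 1).
h: a_k = -4, -36, -192, -944, -4340, -19140, -82096, -344912, …
ICs: h(0) = -4.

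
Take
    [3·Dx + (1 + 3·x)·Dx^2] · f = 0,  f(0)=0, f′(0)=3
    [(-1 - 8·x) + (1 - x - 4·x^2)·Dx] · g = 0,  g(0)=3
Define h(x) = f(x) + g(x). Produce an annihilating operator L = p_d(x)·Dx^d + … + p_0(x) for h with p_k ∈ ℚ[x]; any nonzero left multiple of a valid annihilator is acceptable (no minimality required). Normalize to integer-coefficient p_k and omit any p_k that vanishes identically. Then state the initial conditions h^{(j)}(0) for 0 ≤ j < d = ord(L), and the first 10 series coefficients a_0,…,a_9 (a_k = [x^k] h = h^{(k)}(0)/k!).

L = (-342 - 2178·x - 6624·x^2 - 6336·x^3 - 6912·x^4)·Dx + (-36 - 696·x - 4356·x^2 - 10176·x^3 - 12960·x^4 - 11520·x^5)·Dx^2 + (13 + 101·x + 191·x^2 - 225·x^3 - 1440·x^4 - 2928·x^5 - 2304·x^6)·Dx^3  (order 3).
h: a_k = 3, 6, 21/2, 36, 267/4, 1218/5, 843/2, 11448/7, 21399/8, 10974, …
ICs: h(0) = 3, h′(0) = 6, h′′(0) = 21.

f: a_k = 0, 3, -9/2, 9, -81/4, 243/5, -243/2, 2187/7, -6561/8, 2187, …
g: a_k = 3, 3, 15, 27, 87, 195, 543, 1323, 3495, 8787, …
L₀ := lclm(L_f,L_g); ord L₀ ≤ 2+1.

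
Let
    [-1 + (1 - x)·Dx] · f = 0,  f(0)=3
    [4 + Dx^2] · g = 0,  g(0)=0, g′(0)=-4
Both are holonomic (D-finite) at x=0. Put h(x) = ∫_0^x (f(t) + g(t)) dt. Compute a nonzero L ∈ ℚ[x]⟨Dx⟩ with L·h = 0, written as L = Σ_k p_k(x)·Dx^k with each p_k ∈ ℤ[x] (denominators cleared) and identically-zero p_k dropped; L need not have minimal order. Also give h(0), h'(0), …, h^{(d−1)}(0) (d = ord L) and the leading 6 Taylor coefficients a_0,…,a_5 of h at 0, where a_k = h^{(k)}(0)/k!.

L = (20 - 16·x + 8·x^2)·Dx + (-12 + 28·x - 24·x^2 + 8·x^3)·Dx^2 + (5 - 4·x + 2·x^2)·Dx^3 + (-3 + 7·x - 6·x^2 + 2·x^3)·Dx^4  (order 4).
h: a_k = 0, 3, -1/2, 1, 17/12, 3/5, …
ICs: h(0) = 0, h′(0) = 3, h′′(0) = -1, h′′′(0) = 6.

f: a_k = 3, 3, 3, 3, 3, 3, …
g: a_k = 0, -4, 0, 8/3, 0, -8/15, …
Weyl lclm of L_f,L_g ⇒ L₀ (ord ≤ 3).
h=∫₀ˣh₀: take L = L₀·Dx.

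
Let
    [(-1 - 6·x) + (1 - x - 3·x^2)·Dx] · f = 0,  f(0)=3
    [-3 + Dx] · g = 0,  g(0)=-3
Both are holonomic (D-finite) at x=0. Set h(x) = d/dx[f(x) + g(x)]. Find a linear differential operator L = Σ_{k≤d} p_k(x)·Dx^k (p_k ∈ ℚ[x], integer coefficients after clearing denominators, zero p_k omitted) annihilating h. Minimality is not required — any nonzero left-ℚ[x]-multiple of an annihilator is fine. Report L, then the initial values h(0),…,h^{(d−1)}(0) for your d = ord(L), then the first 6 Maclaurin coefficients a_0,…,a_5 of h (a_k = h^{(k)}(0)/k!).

f: a_k = 3, 3, 12, 21, 57, 120, …
g: a_k = -3, -9, -27/2, -27/2, -81/8, -243/40, …
L₀ := lclm(L_f,L_g); ord L₀ ≤ 1+1.
Derive L from L₀ (diff closure).
L = (54 + 774·x + 864·x^2 + 2916·x^3 + 1458·x^4) + (-33 - 252·x - 477·x^2 - 864·x^3 + 405·x^4 + 486·x^5)·Dx + (5 - 2·x + 63·x^2 - 36·x^3 - 297·x^4 - 162·x^5)·Dx^2  (order 2).
h: a_k = -6, -3, 45/2, 375/2, 4557/8, 69111/40, …
ICs: h(0) = -6, h′(0) = -3.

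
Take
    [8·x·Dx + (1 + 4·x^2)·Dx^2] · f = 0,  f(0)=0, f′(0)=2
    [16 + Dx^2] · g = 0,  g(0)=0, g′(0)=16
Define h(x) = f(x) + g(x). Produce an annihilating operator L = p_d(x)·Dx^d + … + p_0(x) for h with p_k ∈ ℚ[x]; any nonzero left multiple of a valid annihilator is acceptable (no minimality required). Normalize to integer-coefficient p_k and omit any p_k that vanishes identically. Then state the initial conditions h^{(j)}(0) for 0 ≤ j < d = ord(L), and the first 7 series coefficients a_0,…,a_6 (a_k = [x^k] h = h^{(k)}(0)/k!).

f: a_k = 0, 2, 0, -8/3, 0, 32/5, 0, …
g: a_k = 0, 16, 0, -128/3, 0, 512/15, 0, …
Sum ⇒ L₀ = lclm(L_f,L_g) in ℚ(x)⟨Dx⟩.
L = (-512·x + 5120·x^3 + 4096·x^5)·Dx + (16 + 512·x^2 + 2304·x^4 + 2048·x^6)·Dx^2 + (-32·x + 320·x^3 + 256·x^5)·Dx^3 + (1 + 32·x^2 + 144·x^4 + 128·x^6)·Dx^4  (order 4).
h: a_k = 0, 18, 0, -136/3, 0, 608/15, 0, …
ICs: h(0) = 0, h′(0) = 18, h′′(0) = 0, h′′′(0) = -272.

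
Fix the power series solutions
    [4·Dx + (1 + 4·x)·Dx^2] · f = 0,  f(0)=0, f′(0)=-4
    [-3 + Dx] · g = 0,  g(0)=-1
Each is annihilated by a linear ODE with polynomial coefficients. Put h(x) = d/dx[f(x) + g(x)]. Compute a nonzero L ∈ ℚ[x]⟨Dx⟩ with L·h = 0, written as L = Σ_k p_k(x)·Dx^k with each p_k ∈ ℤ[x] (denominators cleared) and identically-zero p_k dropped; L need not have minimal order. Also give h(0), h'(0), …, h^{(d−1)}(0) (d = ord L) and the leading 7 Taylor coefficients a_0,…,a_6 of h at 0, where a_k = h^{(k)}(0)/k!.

L = (-132 - 144·x) + (23 - 72·x - 144·x^2)·Dx + (7 + 40·x + 48·x^2)·Dx^2  (order 2).
h: a_k = -7, 7, -155/2, 485/2, -8273/8, 163597/40, -1310963/80, …
ICs: h(0) = -7, h′(0) = 7.

f: a_k = 0, -4, 8, -64/3, 64, -1024/5, 2048/3, …
g: a_k = -1, -3, -9/2, -9/2, -27/8, -81/40, -81/80, …
Weyl lclm of L_f,L_g ⇒ L₀ (ord ≤ 3).
Derive L from L₀ (diff closure).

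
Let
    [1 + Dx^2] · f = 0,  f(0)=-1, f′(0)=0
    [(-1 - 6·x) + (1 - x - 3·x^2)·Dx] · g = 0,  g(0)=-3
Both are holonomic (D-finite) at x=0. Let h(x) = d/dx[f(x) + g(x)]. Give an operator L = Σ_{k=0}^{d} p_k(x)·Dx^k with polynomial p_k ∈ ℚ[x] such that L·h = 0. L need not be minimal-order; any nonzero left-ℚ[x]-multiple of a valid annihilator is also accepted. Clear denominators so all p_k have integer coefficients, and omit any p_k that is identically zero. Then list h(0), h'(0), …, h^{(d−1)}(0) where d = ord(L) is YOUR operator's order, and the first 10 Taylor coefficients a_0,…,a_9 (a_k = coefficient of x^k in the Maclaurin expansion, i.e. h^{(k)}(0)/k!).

f: a_k = -1, 0, 1/2, 0, -1/24, 0, 1/720, 0, -1/40320, 0, …
g: a_k = -3, -3, -12, -21, -57, -120, -291, -651, -1524, -3477, …
Weyl lclm of L_f,L_g ⇒ L₀ (ord ≤ 3).
h₀' ⇒ L via d/dx closure of L₀.
L = (464 + 2522·x + 8618·x^2 + 6330·x^3 + 9630·x^4 + 486·x^5 + 486·x^6) + (-43 - 249·x + 114·x^2 + 559·x^3 + 1500·x^4 + 1863·x^5 + 189·x^6 + 162·x^7)·Dx + (464 + 2522·x + 8618·x^2 + 6330·x^3 + 9630·x^4 + 486·x^5 + 486·x^6)·Dx^2 + (-43 - 249·x + 114·x^2 + 559·x^3 + 1500·x^4 + 1863·x^5 + 189·x^6 + 162·x^7)·Dx^3  (order 3).
h: a_k = -3, -23, -63, -1369/6, -600, -209519/120, -4557, -61447681/5040, -31293, -29208211199/362880, …
ICs: h(0) = -3, h′(0) = -23, h′′(0) = -126.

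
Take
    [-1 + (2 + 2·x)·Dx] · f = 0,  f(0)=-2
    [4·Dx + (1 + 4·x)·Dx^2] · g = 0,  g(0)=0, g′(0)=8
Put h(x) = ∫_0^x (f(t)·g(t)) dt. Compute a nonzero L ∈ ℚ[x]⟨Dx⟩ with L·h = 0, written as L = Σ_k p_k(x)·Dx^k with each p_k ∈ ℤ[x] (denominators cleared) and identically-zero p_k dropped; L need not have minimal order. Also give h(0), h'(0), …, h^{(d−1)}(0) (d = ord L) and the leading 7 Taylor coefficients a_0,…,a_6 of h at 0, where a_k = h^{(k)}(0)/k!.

L = (-5 + 4·x)·Dx + (12 + 12·x)·Dx^2 + (4 + 24·x + 36·x^2 + 16·x^3)·Dx^3  (order 3).
h: a_k = 0, 0, -8, 8, -101/6, 125/3, -81349/720, …
ICs: h(0) = 0, h′(0) = 0, h′′(0) = -16.

f: a_k = -2, -1, 1/4, -1/8, 5/64, -7/128, 21/512, …
g: a_k = 0, 8, -16, 128/3, -128, 2048/5, -4096/3, …
Sym-product of L_f,L_g gives L₀ (≤ ord 2).
∫: right-multiply L₀ by Dx.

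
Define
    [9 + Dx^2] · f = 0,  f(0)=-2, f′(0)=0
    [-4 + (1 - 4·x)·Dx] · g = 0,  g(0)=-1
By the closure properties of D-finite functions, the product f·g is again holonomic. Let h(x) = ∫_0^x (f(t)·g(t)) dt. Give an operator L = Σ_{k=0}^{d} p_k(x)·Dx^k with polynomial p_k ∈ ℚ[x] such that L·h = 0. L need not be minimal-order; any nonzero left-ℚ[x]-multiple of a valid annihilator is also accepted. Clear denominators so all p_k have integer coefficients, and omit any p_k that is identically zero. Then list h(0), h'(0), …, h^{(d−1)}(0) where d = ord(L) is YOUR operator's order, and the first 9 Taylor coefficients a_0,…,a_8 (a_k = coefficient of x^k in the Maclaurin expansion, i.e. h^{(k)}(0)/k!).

L = (-9 + 36·x)·Dx + 8·Dx^2 + (-1 + 4·x)·Dx^3  (order 3).
h: a_k = 0, 2, 4, 23/3, 23, 1499/20, 1499/6, 239759/280, 239759/80, …
ICs: h(0) = 0, h′(0) = 2, h′′(0) = 8.

f: a_k = -2, 0, 9, 0, -27/4, 0, 81/40, 0, -729/2240, …
g: a_k = -1, -4, -16, -64, -256, -1024, -4096, -16384, -65536, …
h₀=f·g: eliminate ⇒ L₀, order ≤ 2·1.
h=∫₀ˣh₀: take L = L₀·Dx.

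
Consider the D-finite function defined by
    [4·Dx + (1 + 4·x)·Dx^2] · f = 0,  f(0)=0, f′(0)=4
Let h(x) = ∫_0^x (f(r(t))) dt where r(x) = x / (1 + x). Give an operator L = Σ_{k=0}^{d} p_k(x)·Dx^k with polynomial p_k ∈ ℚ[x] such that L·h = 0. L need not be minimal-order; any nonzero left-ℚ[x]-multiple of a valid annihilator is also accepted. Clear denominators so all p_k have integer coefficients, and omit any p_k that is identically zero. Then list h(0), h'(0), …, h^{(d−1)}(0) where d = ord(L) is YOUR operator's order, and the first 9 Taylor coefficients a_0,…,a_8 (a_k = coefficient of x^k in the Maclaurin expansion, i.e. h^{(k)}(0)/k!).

f: a_k = 0, 4, -8, 64/3, -64, 1024/5, -2048/3, 16384/7, -8192, …
Substitute x→r, Dx→(1/r')Dx; clear ⇒ L₀.
h=∫h₀ ⇒ L = L₀·Dx.
L = (6 + 10·x)·Dx^2 + (1 + 6·x + 5·x^2)·Dx^3  (order 3).
h: a_k = 0, 0, 2, -4, 31/3, -156/5, 1562/15, -372, 19531/14, …
ICs: h(0) = 0, h′(0) = 0, h′′(0) = 4.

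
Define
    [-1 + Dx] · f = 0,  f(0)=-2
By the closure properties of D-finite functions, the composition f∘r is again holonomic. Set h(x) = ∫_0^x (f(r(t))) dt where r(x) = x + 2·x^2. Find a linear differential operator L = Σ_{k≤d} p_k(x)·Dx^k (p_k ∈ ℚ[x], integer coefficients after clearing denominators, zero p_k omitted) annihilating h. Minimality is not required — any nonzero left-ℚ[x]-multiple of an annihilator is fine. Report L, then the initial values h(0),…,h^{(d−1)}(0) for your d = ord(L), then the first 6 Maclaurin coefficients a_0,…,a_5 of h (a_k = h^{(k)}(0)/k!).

f: a_k = -2, -2, -1, -1/3, -1/12, -1/60, …
h₀=f(r): pull back L_f along r ⇒ L₀.
h=∫₀ˣh₀: take L = L₀·Dx.
L = (-1 - 4·x)·Dx + Dx^2  (order 2).
h: a_k = 0, -2, -1, -5/3, -13/12, -73/60, …
ICs: h(0) = 0, h′(0) = -2.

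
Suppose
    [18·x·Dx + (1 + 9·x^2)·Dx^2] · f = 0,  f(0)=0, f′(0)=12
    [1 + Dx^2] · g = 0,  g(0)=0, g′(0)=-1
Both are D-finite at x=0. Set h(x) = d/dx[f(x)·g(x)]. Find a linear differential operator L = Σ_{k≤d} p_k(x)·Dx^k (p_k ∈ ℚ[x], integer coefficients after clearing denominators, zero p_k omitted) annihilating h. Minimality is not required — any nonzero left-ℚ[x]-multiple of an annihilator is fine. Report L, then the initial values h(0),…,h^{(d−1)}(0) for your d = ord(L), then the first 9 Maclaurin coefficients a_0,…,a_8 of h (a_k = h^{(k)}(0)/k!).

f: a_k = 0, 12, 0, -36, 0, 972/5, 0, -8748/7, 0, …
g: a_k = 0, -1, 0, 1/6, 0, -1/120, 0, 1/5040, 0, …
h₀=f·g: eliminate ⇒ L₀, order ≤ 2·2.
Differentiate: ansatz ord ≤ ord L₀ ⇒ L.
L = (38998 + 738774·x^2 + 15162957·x^4 + 3032640·x^6 - 78732·x^8 - 1771470·x^10 + 531441·x^12) + (20772·x + 1033884·x^3 + 7902360·x^5 + 2624400·x^7 + 1180980·x^9 + 2125764·x^11)·Dx + (39368 + 755028·x^2 + 15369750·x^4 + 3887028·x^6 + 314928·x^8 - 1417176·x^10 + 1062882·x^12)·Dx^2 + (20772·x + 1033884·x^3 + 7902360·x^5 + 2624400·x^7 + 1180980·x^9 + 2125764·x^11)·Dx^3 + (370 + 16254·x^2 + 206793·x^4 + 854388·x^6 + 393660·x^8 + 354294·x^10 + 531441·x^12)·Dx^4  (order 4).
h: a_k = 0, -24, 0, 152, 0, -1203, 0, 30778/3, 0, …
ICs: h(0) = 0, h′(0) = -24, h′′(0) = 0, h′′′(0) = 912.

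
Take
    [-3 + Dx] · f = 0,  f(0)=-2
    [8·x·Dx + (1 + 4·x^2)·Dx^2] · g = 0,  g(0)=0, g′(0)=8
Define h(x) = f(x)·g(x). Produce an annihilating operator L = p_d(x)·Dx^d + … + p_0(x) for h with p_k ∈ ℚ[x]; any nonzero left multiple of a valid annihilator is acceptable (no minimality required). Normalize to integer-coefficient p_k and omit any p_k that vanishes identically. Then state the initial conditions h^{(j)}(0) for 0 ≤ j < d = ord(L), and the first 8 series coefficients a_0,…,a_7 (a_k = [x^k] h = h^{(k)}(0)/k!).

f: a_k = -2, -6, -9, -9, -27/4, -81/20, -81/40, -243/280, …
g: a_k = 0, 8, 0, -32/3, 0, 128/5, 0, -512/7, …
h₀=f·g: eliminate ⇒ L₀, order ≤ 1·2.
L = (9 - 24·x + 36·x^2) + (-6 + 8·x - 24·x^2)·Dx + (1 + 4·x^2)·Dx^2  (order 2).
h: a_k = 0, -16, -48, -152/3, -8, -46/5, -90, -991/35, …
ICs: h(0) = 0, h′(0) = -16.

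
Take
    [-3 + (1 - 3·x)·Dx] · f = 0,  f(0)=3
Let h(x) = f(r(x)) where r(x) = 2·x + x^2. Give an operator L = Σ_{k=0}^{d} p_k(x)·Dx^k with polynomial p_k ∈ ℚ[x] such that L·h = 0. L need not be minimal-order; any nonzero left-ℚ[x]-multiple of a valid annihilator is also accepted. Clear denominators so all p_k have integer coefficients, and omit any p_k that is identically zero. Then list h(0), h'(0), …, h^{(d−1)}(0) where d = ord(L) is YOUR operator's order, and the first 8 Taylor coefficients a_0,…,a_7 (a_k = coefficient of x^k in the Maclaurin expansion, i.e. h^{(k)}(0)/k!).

L = (6 + 6·x) + (-1 + 6·x + 3·x^2)·Dx  (order 1).
h: a_k = 3, 18, 117, 756, 4887, 31590, 204201, 1319976, …
ICs: h(0) = 3.

f: a_k = 3, 9, 27, 81, 243, 729, 2187, 6561, …
h₀=f(r): pull back L_f along r ⇒ L₀.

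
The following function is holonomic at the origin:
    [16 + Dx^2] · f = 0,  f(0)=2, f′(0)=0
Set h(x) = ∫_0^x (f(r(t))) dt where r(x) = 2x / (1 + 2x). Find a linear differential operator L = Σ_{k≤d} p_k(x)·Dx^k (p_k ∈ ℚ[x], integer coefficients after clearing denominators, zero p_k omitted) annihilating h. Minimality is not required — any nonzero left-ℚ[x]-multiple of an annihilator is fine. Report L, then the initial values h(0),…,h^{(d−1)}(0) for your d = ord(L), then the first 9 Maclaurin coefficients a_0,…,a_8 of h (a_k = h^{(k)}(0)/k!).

f: a_k = 2, 0, -16, 0, 64/3, 0, -512/45, 0, 1024/315, …
Change of var in L_f (x↦r) gives L₀.
h=∫h₀ ⇒ L = L₀·Dx.
L = 64·Dx + (4 + 24·x + 48·x^2 + 32·x^3)·Dx^2 + (1 + 8·x + 24·x^2 + 32·x^3 + 16·x^4)·Dx^3  (order 3).
h: a_k = 0, 2, 0, -64/3, 64, -256/3, -1024/9, 50176/45, -20992/5, …
ICs: h(0) = 0, h′(0) = 2, h′′(0) = 0.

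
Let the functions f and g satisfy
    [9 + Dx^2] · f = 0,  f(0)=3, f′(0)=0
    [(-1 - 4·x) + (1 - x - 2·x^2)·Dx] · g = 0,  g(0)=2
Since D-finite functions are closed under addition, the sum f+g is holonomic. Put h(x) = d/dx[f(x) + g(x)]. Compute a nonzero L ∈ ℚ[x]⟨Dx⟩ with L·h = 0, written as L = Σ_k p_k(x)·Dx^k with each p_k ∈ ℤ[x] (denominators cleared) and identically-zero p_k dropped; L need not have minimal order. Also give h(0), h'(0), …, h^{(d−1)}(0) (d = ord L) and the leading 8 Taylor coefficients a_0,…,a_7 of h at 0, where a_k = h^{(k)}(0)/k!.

L = (954 + 3600·x + 8154·x^2 + 4140·x^3 + 5760·x^4 + 3888·x^5 + 2592·x^6) + (-117 - 369·x + 585·x^2 + 747·x^3 + 90·x^4 + 828·x^5 + 1512·x^6 + 864·x^7)·Dx + (106 + 400·x + 906·x^2 + 460·x^3 + 640·x^4 + 432·x^5 + 288·x^6)·Dx^2 + (-13 - 41·x + 65·x^2 + 83·x^3 + 10·x^4 + 92·x^5 + 168·x^6 + 96·x^7)·Dx^3  (order 3).
h: a_k = 2, -15, 30, 257/2, 210, 19911/40, 1190, 1534347/560, …
ICs: h(0) = 2, h′(0) = -15, h′′(0) = 60.

f: a_k = 3, 0, -27/2, 0, 81/8, 0, -243/80, 0, …
g: a_k = 2, 2, 6, 10, 22, 42, 86, 170, …
h₀=f+g: left-lcm gives L₀, ord ≤ 3.
Derive L from L₀ (diff closure).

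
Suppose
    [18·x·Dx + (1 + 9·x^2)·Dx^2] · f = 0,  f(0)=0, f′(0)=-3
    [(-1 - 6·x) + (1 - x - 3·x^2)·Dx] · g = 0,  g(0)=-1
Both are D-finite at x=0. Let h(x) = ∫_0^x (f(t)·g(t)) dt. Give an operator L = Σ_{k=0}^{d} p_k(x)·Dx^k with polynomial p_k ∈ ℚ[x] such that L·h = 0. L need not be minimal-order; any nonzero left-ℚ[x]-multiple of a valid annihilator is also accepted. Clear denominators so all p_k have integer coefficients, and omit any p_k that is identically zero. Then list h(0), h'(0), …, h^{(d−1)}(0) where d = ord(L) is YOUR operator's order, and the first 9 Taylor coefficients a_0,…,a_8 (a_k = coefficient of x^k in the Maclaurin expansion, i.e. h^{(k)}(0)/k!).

f: a_k = 0, -3, 0, 9, 0, -243/5, 0, 2187/7, 0, …
g: a_k = -1, -1, -4, -7, -19, -40, -97, -217, -508, …
Product ⇒ symmetric product L₀, ord ≤ 2.
h=∫h₀ ⇒ L = L₀·Dx.
L = (6 + 18·x + 162·x^2)·Dx + (2 - 6·x + 36·x^2 + 162·x^3)·Dx^2 + (-1 + x - 6·x^2 + 9·x^3 + 27·x^4)·Dx^3  (order 3).
h: a_k = 0, 0, 3/2, 1, 3/4, 12/5, 58/5, 528/35, 69/280, …
ICs: h(0) = 0, h′(0) = 0, h′′(0) = 3.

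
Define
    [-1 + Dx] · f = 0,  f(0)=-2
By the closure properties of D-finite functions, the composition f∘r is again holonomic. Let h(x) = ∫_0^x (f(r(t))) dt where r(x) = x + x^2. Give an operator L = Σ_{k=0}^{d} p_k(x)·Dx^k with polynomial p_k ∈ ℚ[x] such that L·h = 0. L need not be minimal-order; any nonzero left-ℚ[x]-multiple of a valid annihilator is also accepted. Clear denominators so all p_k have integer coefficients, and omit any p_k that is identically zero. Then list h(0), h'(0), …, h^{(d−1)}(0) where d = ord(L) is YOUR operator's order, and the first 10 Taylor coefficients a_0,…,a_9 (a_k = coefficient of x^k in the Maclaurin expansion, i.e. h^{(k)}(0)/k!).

L = (-1 - 2·x)·Dx + Dx^2  (order 2).
h: a_k = 0, -2, -1, -1, -7/12, -5/12, -9/40, -331/2520, -1303/20160, -1979/60480, …
ICs: h(0) = 0, h′(0) = -2.

f: a_k = -2, -2, -1, -1/3, -1/12, -1/60, -1/360, -1/2520, -1/20160, -1/181440, …
L₀ from L_f via x↦r, Dx↦r'^{-1}Dx.
h=∫₀ˣh₀: take L = L₀·Dx.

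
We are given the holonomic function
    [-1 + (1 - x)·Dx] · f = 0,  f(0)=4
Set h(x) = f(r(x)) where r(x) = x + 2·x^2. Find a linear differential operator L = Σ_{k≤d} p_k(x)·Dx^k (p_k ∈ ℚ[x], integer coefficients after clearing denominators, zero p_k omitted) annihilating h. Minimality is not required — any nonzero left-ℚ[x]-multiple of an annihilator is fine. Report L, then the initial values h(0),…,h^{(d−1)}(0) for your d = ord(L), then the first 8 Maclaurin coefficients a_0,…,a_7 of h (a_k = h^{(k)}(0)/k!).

f: a_k = 4, 4, 4, 4, 4, 4, 4, 4, …
L₀ from L_f via x↦r, Dx↦r'^{-1}Dx.
L = (1 + 4·x) + (-1 + x + 2·x^2)·Dx  (order 1).
h: a_k = 4, 4, 12, 20, 44, 84, 172, 340, …
ICs: h(0) = 4.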